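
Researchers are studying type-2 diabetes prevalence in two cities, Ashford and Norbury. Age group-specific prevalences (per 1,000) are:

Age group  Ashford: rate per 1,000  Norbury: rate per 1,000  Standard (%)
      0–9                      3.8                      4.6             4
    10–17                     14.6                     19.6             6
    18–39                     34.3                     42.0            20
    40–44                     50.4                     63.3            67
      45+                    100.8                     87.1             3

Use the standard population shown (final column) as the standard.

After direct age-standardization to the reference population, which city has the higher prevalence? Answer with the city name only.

Norbury

Standard weights: 0.04, 0.06, 0.20, 0.67, 0.03.
Ashford: 0.0400×3.8 + 0.0600×14.6 + 0.2000×34.3 + 0.6700×50.4 + 0.0300×100.8 = 44.6800 per 1,000.
Norbury: 0.0400×4.6 + 0.0600×19.6 + 0.2000×42.0 + 0.6700×63.3 + 0.0300×87.1 = 54.7840 per 1,000.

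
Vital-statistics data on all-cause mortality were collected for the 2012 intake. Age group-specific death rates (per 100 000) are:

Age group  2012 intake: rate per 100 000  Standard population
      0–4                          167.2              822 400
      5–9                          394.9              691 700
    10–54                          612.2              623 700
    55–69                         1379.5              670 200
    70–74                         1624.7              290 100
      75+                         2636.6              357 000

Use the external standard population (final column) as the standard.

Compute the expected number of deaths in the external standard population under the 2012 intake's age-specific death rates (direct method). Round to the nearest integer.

31296

Expected deaths = Σ (standard pop × age-specific rate ÷ 100 000)
= 822 400×167.2/100 000 + 691 700×394.9/100 000 + 623 700×612.2/100 000 + 670 200×1379.5/100 000 + 290 100×1624.7/100 000 + 357 000×2636.6/100 000
= 1375.05 + 2731.52 + 3818.29 + 9245.41 + 4713.25 + 9412.66 = 31296.19.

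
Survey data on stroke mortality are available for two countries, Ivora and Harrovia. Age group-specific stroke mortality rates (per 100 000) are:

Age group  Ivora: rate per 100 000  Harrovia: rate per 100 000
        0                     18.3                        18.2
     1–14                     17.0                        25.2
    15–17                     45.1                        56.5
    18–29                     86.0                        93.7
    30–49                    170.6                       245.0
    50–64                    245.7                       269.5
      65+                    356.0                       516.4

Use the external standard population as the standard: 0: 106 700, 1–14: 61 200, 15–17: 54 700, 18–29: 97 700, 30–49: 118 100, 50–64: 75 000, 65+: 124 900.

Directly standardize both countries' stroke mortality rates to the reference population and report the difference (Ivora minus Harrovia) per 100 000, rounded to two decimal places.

-50.87

Standard total = 638 300; weights = 0.1672, 0.0959, 0.0857, 0.1531, 0.1850, 0.1175, 0.1957.
Ivora: 0.1672×18.3 + 0.0959×17.0 + 0.0857×45.1 + 0.1531×86.0 + 0.1850×170.6 + 0.1175×245.7 + 0.1957×356.0 = 151.8125 per 100 000.
Harrovia: 0.1672×18.2 + 0.0959×25.2 + 0.0857×56.5 + 0.1531×93.7 + 0.1850×245.0 + 0.1175×269.5 + 0.1957×516.4 = 202.6862 per 100 000.
Difference = 151.8125 − 202.6862 = -50.8736.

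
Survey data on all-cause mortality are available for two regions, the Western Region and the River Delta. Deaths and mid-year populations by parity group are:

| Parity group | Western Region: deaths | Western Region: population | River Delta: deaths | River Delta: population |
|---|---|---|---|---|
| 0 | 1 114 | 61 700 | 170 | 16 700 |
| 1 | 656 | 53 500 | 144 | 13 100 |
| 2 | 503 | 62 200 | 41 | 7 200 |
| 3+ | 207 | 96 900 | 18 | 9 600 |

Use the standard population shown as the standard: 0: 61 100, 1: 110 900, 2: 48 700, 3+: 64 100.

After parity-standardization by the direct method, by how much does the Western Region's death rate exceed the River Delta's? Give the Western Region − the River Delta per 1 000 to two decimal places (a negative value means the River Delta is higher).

2.65

Parity-specific rates per 1 000 for the Western Region: 18.055, 12.262, 8.087, 2.136.
For the River Delta: 10.180, 10.992, 5.694, 1.875.
Standard total = 284 800; weights = 0.2145, 0.3894, 0.1710, 0.2251.
The Western Region: 0.2145×18.055 + 0.3894×12.262 + 0.1710×8.087 + 0.2251×2.136 = 10.5118 per 1 000.
The River Delta: 0.2145×10.180 + 0.3894×10.992 + 0.1710×5.694 + 0.2251×1.875 = 7.8600 per 1 000.
Difference = 10.5118 − 7.8600 = 2.6517.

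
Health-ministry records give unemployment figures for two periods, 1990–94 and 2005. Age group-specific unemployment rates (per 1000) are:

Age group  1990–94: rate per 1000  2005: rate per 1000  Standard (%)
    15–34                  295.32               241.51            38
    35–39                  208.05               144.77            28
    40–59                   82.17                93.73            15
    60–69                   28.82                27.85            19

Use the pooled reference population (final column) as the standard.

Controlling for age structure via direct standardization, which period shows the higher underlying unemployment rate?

1990–94

Standard weights: 0.38, 0.28, 0.15, 0.19.
1990–94: 0.3800×295.32 + 0.2800×208.05 + 0.1500×82.17 + 0.1900×28.82 = 188.2769 per 1000.
2005: 0.3800×241.51 + 0.2800×144.77 + 0.1500×93.73 + 0.1900×27.85 = 151.6604 per 1000.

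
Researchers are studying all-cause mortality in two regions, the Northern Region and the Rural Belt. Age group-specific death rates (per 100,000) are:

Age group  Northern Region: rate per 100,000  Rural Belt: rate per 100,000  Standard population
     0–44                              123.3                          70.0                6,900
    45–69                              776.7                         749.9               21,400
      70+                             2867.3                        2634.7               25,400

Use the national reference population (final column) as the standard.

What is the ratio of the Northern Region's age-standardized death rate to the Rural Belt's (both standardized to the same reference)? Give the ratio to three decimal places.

Standard total = 53,700; weights = 0.1285, 0.3985, 0.4730.
The Northern Region: 0.1285×123.3 + 0.3985×776.7 + 0.4730×2867.3 = 1681.5935 per 100,000.
The Rural Belt: 0.1285×70.0 + 0.3985×749.9 + 0.4730×2634.7 = 1554.0454 per 100,000.
Ratio = 1681.5935 ÷ 1554.0454 = 1.08207.

1.082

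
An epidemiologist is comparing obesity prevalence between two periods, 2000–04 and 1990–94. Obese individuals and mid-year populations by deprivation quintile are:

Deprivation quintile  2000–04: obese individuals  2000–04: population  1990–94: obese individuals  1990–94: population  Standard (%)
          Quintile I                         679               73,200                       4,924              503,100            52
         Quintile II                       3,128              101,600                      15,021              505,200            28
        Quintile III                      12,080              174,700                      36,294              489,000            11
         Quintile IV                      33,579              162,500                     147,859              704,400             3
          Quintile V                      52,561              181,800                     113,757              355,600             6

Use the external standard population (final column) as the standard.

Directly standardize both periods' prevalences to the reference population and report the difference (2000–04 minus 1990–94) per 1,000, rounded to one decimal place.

Deprivation-specific rates per 1,000 for 2000–04: 9.276, 30.787, 69.147, 206.640, 289.114.
For 1990–94: 9.787, 29.733, 74.221, 209.908, 319.902.
Standard weights: 0.52, 0.28, 0.11, 0.03, 0.06.
2000–04: 0.5200×9.276 + 0.2800×30.787 + 0.1100×69.147 + 0.0300×206.640 + 0.0600×289.114 = 44.5962 per 1,000.
1990–94: 0.5200×9.787 + 0.2800×29.733 + 0.1100×74.221 + 0.0300×209.908 + 0.0600×319.902 = 47.0702 per 1,000.
Difference = 44.5962 − 47.0702 = -2.4740.

-2.5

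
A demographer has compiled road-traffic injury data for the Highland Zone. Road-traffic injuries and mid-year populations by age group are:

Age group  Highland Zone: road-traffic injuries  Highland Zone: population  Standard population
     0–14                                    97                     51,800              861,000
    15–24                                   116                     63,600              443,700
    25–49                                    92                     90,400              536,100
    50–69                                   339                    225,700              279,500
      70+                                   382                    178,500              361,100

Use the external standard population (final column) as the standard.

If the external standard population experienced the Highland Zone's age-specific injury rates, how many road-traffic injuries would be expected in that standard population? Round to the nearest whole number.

Age-specific rates per 100,000 for the Highland Zone: 187.26, 182.39, 101.77, 150.20, 214.01.
Expected road-traffic injuries = Σ (standard pop × age-specific rate ÷ 100,000)
= 861,000×187.26/100,000 + 443,700×182.39/100,000 + 536,100×101.77/100,000 + 279,500×150.20/100,000 + 361,100×214.01/100,000
= 1612.30 + 809.26 + 545.59 + 419.81 + 772.77 = 4159.73.

4160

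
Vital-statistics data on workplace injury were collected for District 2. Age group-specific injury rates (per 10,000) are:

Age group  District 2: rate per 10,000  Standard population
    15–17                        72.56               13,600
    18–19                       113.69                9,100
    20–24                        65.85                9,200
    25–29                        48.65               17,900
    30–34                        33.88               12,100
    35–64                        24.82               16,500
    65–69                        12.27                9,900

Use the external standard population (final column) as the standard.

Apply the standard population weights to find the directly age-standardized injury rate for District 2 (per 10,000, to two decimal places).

Standard total = 88,300; weights = 0.1540, 0.1031, 0.1042, 0.2027, 0.1370, 0.1869, 0.1121.
Standardized rate: 0.1540×72.56 + 0.1031×113.69 + 0.1042×65.85 + 0.2027×48.65 + 0.1370×33.88 + 0.1869×24.82 + 0.1121×12.27 = 50.2718 per 10,000.

50.27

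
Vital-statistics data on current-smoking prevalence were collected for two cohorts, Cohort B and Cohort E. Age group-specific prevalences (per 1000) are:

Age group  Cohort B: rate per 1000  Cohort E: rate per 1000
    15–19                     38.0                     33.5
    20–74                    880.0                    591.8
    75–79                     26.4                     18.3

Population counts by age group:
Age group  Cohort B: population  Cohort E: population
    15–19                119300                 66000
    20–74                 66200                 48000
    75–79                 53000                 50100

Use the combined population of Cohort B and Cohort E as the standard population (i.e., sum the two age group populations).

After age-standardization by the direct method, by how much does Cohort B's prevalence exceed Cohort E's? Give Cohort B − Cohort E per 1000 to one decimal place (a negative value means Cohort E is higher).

Combined standard total = 402600; weights = 0.4603, 0.2837, 0.2561.
Cohort B: 0.4603×38.0 + 0.2837×880.0 + 0.2561×26.4 = 273.8680 per 1000.
Cohort E: 0.4603×33.5 + 0.2837×591.8 + 0.2561×18.3 = 187.9728 per 1000.
Difference = 273.8680 − 187.9728 = 85.8952.

85.9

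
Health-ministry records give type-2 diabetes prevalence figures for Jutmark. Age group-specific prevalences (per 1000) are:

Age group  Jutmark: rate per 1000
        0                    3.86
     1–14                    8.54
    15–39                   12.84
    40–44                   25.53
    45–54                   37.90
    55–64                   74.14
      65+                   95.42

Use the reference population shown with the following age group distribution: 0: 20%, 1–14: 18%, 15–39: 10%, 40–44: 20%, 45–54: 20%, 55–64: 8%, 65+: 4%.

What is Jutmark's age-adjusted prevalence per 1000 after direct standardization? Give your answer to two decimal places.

26.03

Standard weights: 0.20, 0.18, 0.10, 0.20, 0.20, 0.08, 0.04.
Standardized rate: 0.2000×3.86 + 0.1800×8.54 + 0.1000×12.84 + 0.2000×25.53 + 0.2000×37.90 + 0.0800×74.14 + 0.0400×95.42 = 26.0272 per 1000.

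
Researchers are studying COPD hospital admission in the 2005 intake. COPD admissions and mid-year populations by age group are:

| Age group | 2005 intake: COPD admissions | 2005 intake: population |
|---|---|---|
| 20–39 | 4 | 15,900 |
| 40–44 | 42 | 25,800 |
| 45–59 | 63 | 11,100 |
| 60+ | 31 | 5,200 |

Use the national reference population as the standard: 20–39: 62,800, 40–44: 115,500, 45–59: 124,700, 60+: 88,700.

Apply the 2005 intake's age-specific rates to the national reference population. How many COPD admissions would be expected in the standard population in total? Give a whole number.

Age-specific rates per 10,000 for the 2005 intake: 2.52, 16.28, 56.76, 59.62.
Expected COPD admissions = Σ (standard pop × age-specific rate ÷ 10,000)
= 62,800×2.52/10,000 + 115,500×16.28/10,000 + 124,700×56.76/10,000 + 88,700×59.62/10,000
= 15.80 + 188.02 + 707.76 + 528.79 = 1440.37.

1440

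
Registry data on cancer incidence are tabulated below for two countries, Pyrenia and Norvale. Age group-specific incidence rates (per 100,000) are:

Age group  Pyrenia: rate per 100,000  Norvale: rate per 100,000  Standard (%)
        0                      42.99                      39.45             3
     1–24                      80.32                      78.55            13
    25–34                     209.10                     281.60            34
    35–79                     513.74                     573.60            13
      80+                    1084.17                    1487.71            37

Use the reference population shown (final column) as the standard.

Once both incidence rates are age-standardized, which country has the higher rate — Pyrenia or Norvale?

Standard weights: 0.03, 0.13, 0.34, 0.13, 0.37.
Pyrenia: 0.0300×42.99 + 0.1300×80.32 + 0.3400×209.10 + 0.1300×513.74 + 0.3700×1084.17 = 550.7544 per 100,000.
Norvale: 0.0300×39.45 + 0.1300×78.55 + 0.3400×281.60 + 0.1300×573.60 + 0.3700×1487.71 = 732.1597 per 100,000.

Norvale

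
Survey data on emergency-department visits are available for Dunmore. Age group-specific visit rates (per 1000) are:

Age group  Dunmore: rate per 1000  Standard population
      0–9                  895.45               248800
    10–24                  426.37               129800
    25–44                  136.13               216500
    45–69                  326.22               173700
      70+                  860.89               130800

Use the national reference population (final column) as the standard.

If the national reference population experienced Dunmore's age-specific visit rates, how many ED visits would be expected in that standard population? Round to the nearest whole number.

Expected ED visits = Σ (standard pop × age-specific rate ÷ 1000)
= 248800×895.45/1000 + 129800×426.37/1000 + 216500×136.13/1000 + 173700×326.22/1000 + 130800×860.89/1000
= 222787.96 + 55342.83 + 29472.15 + 56664.41 + 112604.41 = 476871.76.

476872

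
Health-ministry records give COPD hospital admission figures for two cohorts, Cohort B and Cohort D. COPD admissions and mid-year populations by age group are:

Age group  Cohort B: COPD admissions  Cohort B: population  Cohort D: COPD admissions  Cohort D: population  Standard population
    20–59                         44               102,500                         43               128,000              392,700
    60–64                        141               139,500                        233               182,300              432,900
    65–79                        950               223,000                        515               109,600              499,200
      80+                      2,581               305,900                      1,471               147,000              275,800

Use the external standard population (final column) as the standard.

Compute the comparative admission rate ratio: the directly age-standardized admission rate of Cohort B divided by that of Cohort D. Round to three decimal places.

Age-specific rates per 10,000 for Cohort B: 4.29, 10.11, 42.60, 84.37.
For Cohort D: 3.36, 12.78, 46.99, 100.07.
Standard total = 1,600,600; weights = 0.2453, 0.2705, 0.3119, 0.1723.
Cohort B: 0.2453×4.29 + 0.2705×10.11 + 0.3119×42.60 + 0.1723×84.37 = 31.6119 per 10,000.
Cohort D: 0.2453×3.36 + 0.2705×12.78 + 0.3119×46.99 + 0.1723×100.07 = 36.1789 per 10,000.
Ratio = 31.6119 ÷ 36.1789 = 0.87377.

0.874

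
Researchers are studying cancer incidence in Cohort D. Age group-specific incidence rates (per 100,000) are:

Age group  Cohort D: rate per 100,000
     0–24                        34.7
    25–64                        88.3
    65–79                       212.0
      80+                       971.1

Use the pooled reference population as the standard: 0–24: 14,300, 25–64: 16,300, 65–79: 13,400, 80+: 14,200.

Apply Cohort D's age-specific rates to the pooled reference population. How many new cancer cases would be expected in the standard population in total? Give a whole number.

186

Expected new cancer cases = Σ (standard pop × age-specific rate ÷ 100,000)
= 14,300×34.7/100,000 + 16,300×88.3/100,000 + 13,400×212.0/100,000 + 14,200×971.1/100,000
= 4.96 + 14.39 + 28.41 + 137.90 = 185.66.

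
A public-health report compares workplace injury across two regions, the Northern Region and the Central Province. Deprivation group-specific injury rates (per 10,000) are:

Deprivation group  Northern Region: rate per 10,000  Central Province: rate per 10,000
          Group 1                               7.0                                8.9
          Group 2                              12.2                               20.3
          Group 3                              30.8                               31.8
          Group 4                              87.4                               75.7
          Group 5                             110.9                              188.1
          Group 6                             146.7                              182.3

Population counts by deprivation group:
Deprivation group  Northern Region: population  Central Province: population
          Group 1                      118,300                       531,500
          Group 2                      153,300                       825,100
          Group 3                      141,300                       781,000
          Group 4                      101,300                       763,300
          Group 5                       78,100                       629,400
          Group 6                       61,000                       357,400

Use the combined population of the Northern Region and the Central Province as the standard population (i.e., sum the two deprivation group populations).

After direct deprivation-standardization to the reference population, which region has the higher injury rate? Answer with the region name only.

Combined standard total = 4,541,000; weights = 0.1431, 0.2155, 0.2031, 0.1904, 0.1558, 0.0921.
The Northern Region: 0.1431×7.0 + 0.2155×12.2 + 0.2031×30.8 + 0.1904×87.4 + 0.1558×110.9 + 0.0921×146.7 = 57.3220 per 10,000.
The Central Province: 0.1431×8.9 + 0.2155×20.3 + 0.2031×31.8 + 0.1904×75.7 + 0.1558×188.1 + 0.0921×182.3 = 72.6226 per 10,000.

Central Province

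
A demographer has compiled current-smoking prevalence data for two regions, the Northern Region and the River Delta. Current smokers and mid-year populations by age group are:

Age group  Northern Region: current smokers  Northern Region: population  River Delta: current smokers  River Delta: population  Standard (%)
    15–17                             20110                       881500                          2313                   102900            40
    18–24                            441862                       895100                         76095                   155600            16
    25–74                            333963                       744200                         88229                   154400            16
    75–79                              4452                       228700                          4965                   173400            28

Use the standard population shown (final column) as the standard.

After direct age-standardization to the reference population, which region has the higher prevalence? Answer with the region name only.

River Delta

Age-specific rates per 1000 for the Northern Region: 22.813, 493.645, 448.754, 19.467.
For the River Delta: 22.478, 489.042, 571.431, 28.633.
Standard weights: 0.40, 0.16, 0.16, 0.28.
The Northern Region: 0.4000×22.813 + 0.1600×493.645 + 0.1600×448.754 + 0.2800×19.467 = 165.3600 per 1000.
The River Delta: 0.4000×22.478 + 0.1600×489.042 + 0.1600×571.431 + 0.2800×28.633 = 186.6844 per 1000.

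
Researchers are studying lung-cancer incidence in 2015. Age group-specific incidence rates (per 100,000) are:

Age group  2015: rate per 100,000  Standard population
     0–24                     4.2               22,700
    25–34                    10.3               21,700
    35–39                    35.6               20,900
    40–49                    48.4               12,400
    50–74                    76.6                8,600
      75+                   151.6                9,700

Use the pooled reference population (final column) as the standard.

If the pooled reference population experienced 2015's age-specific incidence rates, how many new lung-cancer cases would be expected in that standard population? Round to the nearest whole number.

Expected new lung-cancer cases = Σ (standard pop × age-specific rate ÷ 100,000)
= 22,700×4.2/100,000 + 21,700×10.3/100,000 + 20,900×35.6/100,000 + 12,400×48.4/100,000 + 8,600×76.6/100,000 + 9,700×151.6/100,000
= 0.95 + 2.24 + 7.44 + 6.00 + 6.59 + 14.71 = 37.92.

38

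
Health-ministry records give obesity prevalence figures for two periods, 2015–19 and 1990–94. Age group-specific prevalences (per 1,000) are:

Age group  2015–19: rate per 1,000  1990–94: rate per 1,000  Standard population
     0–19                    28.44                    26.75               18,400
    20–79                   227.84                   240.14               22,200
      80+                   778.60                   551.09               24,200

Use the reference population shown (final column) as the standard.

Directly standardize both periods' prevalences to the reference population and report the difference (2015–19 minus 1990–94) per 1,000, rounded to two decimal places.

81.23

Standard total = 64,800; weights = 0.2840, 0.3426, 0.3735.
2015–19: 0.2840×28.44 + 0.3426×227.84 + 0.3735×778.60 = 376.9053 per 1,000.
1990–94: 0.2840×26.75 + 0.3426×240.14 + 0.3735×551.09 = 295.6742 per 1,000.
Difference = 376.9053 − 295.6742 = 81.2311.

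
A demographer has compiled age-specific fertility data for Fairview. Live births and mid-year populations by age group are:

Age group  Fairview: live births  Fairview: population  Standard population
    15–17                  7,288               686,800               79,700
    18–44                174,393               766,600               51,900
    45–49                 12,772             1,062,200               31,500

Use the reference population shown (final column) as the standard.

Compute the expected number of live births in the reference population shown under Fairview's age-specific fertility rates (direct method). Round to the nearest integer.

Age-specific rates per 1,000 for Fairview: 10.612, 227.489, 12.024.
Expected live births = Σ (standard pop × age-specific rate ÷ 1,000)
= 79,700×10.612/1,000 + 51,900×227.489/1,000 + 31,500×12.024/1,000
= 845.74 + 11806.67 + 378.76 = 13031.17.

13031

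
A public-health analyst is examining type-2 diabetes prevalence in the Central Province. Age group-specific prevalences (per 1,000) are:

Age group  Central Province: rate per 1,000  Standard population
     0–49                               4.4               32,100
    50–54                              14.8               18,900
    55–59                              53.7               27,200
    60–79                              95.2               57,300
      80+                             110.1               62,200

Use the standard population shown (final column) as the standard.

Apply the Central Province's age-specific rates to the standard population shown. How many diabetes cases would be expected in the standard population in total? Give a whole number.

Expected diabetes cases = Σ (standard pop × age-specific rate ÷ 1,000)
= 32,100×4.4/1,000 + 18,900×14.8/1,000 + 27,200×53.7/1,000 + 57,300×95.2/1,000 + 62,200×110.1/1,000
= 141.24 + 279.72 + 1460.64 + 5454.96 + 6848.22 = 14184.78.

14185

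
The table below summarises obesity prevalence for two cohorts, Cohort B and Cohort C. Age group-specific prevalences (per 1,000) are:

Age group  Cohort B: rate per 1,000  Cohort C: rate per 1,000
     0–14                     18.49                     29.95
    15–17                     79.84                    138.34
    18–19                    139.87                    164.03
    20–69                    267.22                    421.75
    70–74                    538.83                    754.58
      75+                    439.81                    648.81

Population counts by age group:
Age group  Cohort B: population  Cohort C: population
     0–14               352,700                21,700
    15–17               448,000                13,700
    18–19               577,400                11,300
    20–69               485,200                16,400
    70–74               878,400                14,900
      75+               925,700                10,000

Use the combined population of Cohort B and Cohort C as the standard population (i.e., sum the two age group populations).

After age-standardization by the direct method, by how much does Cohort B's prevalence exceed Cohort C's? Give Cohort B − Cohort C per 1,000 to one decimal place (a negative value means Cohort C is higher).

-136.2

Combined standard total = 3,755,400; weights = 0.0997, 0.1229, 0.1568, 0.1336, 0.2379, 0.2492.
Cohort B: 0.0997×18.49 + 0.1229×79.84 + 0.1568×139.87 + 0.1336×267.22 + 0.2379×538.83 + 0.2492×439.81 = 307.0328 per 1,000.
Cohort C: 0.0997×29.95 + 0.1229×138.34 + 0.1568×164.03 + 0.1336×421.75 + 0.2379×754.58 + 0.2492×648.81 = 443.1903 per 1,000.
Difference = 307.0328 − 443.1903 = -136.1576.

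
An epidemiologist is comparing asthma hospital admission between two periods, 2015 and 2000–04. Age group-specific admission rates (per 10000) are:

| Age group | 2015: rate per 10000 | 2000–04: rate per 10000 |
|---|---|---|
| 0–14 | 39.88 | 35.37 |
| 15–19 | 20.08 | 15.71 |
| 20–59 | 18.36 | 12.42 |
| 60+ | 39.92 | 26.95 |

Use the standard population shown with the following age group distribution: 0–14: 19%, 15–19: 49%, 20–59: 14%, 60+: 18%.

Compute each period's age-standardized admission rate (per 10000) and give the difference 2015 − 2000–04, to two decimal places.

Standard weights: 0.19, 0.49, 0.14, 0.18.
2015: 0.1900×39.88 + 0.4900×20.08 + 0.1400×18.36 + 0.1800×39.92 = 27.1724 per 10000.
2000–04: 0.1900×35.37 + 0.4900×15.71 + 0.1400×12.42 + 0.1800×26.95 = 21.0080 per 10000.
Difference = 27.1724 − 21.0080 = 6.1644.

6.16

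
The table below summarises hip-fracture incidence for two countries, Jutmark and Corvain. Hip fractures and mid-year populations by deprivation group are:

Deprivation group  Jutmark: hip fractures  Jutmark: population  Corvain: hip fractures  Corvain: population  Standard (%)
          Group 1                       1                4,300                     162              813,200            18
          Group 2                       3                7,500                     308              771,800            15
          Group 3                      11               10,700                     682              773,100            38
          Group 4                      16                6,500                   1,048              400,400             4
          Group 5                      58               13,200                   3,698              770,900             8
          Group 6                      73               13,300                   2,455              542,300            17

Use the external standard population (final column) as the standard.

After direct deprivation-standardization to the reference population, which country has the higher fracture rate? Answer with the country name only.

Deprivation-specific rates per 100,000 for Jutmark: 23.26, 40.00, 102.80, 246.15, 439.39, 548.87.
For Corvain: 19.92, 39.91, 88.22, 261.74, 479.70, 452.70.
Standard weights: 0.18, 0.15, 0.38, 0.04, 0.08, 0.17.
Jutmark: 0.1800×23.26 + 0.1500×40.00 + 0.3800×102.80 + 0.0400×246.15 + 0.0800×439.39 + 0.1700×548.87 = 187.5574 per 100,000.
Corvain: 0.1800×19.92 + 0.1500×39.91 + 0.3800×88.22 + 0.0400×261.74 + 0.0800×479.70 + 0.1700×452.70 = 168.8987 per 100,000.

Jutmark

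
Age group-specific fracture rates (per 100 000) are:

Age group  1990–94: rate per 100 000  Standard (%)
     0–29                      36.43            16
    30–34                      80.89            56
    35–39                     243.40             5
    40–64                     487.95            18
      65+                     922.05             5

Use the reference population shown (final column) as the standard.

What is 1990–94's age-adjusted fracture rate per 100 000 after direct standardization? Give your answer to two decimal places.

Standard weights: 0.16, 0.56, 0.05, 0.18, 0.05.
Standardized rate: 0.1600×36.43 + 0.5600×80.89 + 0.0500×243.40 + 0.1800×487.95 + 0.0500×922.05 = 197.2307 per 100 000.

197.23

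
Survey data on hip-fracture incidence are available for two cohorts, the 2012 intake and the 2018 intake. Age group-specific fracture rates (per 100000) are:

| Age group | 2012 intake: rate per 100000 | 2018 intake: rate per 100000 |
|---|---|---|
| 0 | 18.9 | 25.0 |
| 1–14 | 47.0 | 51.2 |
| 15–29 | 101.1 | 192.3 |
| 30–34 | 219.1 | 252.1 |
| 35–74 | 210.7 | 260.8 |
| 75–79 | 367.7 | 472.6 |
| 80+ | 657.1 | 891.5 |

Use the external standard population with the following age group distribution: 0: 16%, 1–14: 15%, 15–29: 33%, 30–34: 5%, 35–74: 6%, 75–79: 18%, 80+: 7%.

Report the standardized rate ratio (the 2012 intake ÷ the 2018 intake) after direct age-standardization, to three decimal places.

Standard weights: 0.16, 0.15, 0.33, 0.05, 0.06, 0.18, 0.07.
The 2012 intake: 0.1600×18.9 + 0.1500×47.0 + 0.3300×101.1 + 0.0500×219.1 + 0.0600×210.7 + 0.1800×367.7 + 0.0700×657.1 = 179.2170 per 100000.
The 2018 intake: 0.1600×25.0 + 0.1500×51.2 + 0.3300×192.3 + 0.0500×252.1 + 0.0600×260.8 + 0.1800×472.6 + 0.0700×891.5 = 250.8650 per 100000.
Ratio = 179.2170 ÷ 250.8650 = 0.71440.

0.714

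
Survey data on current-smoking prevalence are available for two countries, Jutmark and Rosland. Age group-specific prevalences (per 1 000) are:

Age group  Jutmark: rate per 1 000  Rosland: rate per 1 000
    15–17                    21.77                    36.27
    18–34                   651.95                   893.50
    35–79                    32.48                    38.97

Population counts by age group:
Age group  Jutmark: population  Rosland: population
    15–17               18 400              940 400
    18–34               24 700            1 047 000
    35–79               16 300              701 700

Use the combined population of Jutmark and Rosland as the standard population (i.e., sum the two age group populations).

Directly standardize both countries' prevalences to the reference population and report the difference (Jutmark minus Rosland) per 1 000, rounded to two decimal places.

-100.94

Combined standard total = 2 748 500; weights = 0.3488, 0.3899, 0.2612.
Jutmark: 0.3488×21.77 + 0.3899×651.95 + 0.2612×32.48 = 270.2887 per 1 000.
Rosland: 0.3488×36.27 + 0.3899×893.50 + 0.2612×38.97 = 371.2280 per 1 000.
Difference = 270.2887 − 371.2280 = -100.9393.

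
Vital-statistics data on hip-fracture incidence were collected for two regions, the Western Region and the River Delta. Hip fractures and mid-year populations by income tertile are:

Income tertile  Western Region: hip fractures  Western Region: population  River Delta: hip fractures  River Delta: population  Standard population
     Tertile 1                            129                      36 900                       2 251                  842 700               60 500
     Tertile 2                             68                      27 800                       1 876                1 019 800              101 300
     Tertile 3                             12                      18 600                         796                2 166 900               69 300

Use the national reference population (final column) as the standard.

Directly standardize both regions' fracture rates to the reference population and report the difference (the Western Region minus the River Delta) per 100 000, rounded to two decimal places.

56.51

Income-specific rates per 100 000 for the Western Region: 349.59, 244.60, 64.52.
For the River Delta: 267.12, 183.96, 36.73.
Standard total = 231 100; weights = 0.2618, 0.4383, 0.2999.
The Western Region: 0.2618×349.59 + 0.4383×244.60 + 0.2999×64.52 = 218.0865 per 100 000.
The River Delta: 0.2618×267.12 + 0.4383×183.96 + 0.2999×36.73 = 161.5804 per 100 000.
Difference = 218.0865 − 161.5804 = 56.5061.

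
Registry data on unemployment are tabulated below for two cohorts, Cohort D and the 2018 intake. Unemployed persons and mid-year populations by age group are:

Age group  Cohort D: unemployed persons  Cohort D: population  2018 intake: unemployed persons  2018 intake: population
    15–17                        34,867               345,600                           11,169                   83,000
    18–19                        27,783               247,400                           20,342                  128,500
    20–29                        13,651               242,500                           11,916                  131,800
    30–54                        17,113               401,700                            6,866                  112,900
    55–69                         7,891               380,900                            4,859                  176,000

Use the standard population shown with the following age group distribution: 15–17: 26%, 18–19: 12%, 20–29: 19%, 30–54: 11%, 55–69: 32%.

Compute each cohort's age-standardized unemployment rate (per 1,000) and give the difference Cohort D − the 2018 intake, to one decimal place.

-25.0

Age-specific rates per 1,000 for Cohort D: 100.888, 112.300, 56.293, 42.601, 20.717.
For the 2018 intake: 134.566, 158.304, 90.410, 60.815, 27.608.
Standard weights: 0.26, 0.12, 0.19, 0.11, 0.32.
Cohort D: 0.2600×100.888 + 0.1200×112.300 + 0.1900×56.293 + 0.1100×42.601 + 0.3200×20.717 = 61.7181 per 1,000.
The 2018 intake: 0.2600×134.566 + 0.1200×158.304 + 0.1900×90.410 + 0.1100×60.815 + 0.3200×27.608 = 86.6857 per 1,000.
Difference = 61.7181 − 86.6857 = -24.9676.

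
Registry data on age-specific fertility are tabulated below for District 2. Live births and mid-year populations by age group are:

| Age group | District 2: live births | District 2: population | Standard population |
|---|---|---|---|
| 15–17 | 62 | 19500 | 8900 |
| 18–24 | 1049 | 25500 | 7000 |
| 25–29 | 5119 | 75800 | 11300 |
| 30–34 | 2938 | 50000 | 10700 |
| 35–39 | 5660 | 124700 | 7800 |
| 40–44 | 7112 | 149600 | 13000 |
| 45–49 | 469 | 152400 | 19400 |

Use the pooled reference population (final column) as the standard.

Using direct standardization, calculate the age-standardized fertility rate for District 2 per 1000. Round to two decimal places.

35.08

Age-specific rates per 1000 for District 2: 3.179, 41.137, 67.533, 58.760, 45.389, 47.540, 3.077.
Standard total = 78100; weights = 0.1140, 0.0896, 0.1447, 0.1370, 0.0999, 0.1665, 0.2484.
Standardized rate: 0.1140×3.179 + 0.0896×41.137 + 0.1447×67.533 + 0.1370×58.760 + 0.0999×45.389 + 0.1665×47.540 + 0.2484×3.077 = 35.0816 per 1000.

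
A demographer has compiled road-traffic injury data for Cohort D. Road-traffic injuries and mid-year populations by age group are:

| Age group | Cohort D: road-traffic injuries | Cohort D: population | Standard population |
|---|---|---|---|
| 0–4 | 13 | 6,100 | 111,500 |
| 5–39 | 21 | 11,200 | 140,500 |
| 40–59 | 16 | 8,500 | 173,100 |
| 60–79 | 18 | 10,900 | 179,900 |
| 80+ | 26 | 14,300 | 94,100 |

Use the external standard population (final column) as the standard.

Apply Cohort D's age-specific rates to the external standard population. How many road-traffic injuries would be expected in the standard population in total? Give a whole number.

Age-specific rates per 100,000 for Cohort D: 213.11, 187.50, 188.24, 165.14, 181.82.
Expected road-traffic injuries = Σ (standard pop × age-specific rate ÷ 100,000)
= 111,500×213.11/100,000 + 140,500×187.50/100,000 + 173,100×188.24/100,000 + 179,900×165.14/100,000 + 94,100×181.82/100,000
= 237.62 + 263.44 + 325.84 + 297.08 + 171.09 = 1295.07.

1295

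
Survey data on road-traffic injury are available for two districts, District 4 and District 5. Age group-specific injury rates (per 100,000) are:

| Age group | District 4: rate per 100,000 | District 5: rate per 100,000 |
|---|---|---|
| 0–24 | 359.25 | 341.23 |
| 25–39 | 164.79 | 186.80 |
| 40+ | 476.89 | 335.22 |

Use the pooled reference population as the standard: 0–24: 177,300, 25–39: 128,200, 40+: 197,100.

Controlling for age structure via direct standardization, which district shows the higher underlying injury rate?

Standard total = 502,600; weights = 0.3528, 0.2551, 0.3922.
District 4: 0.3528×359.25 + 0.2551×164.79 + 0.3922×476.89 = 355.7822 per 100,000.
District 5: 0.3528×341.23 + 0.2551×186.80 + 0.3922×335.22 = 299.4821 per 100,000.

District 4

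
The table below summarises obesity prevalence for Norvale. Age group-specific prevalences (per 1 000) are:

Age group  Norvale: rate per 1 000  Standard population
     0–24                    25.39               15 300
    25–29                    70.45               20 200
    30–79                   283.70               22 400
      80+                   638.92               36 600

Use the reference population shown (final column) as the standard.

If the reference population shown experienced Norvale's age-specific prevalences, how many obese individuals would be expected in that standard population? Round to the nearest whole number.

31551

Expected obese individuals = Σ (standard pop × age-specific rate ÷ 1 000)
= 15 300×25.39/1 000 + 20 200×70.45/1 000 + 22 400×283.70/1 000 + 36 600×638.92/1 000
= 388.47 + 1423.09 + 6354.88 + 23384.47 = 31550.91.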